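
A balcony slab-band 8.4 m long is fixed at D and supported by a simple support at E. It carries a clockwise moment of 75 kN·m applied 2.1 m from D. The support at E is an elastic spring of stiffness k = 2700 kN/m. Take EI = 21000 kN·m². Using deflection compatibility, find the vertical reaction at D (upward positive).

R_D = -5.637 kN

Choose R_E as the redundant. The primary structure is the cantilever fixed at D.
Downward deflection at the released point E due to the loads:
  clockwise couple 75 at a = 2.1: M₀a(2L − a)/(2EI) = 1158/EI
Flexibility coefficient — unit upward force at E: δ_{EE} = L³/(3EI) = 197.6/EI.
With EI = 21000 kN·m²: δ_0 = 0.055125 m and δ_{EE} = 0.009408 m/kN.
Compatibility — the spring shortens by R_E/k under the reaction it provides: δ_0 − R_E·δ_{EE} = R_E/k. With 1/k = 0.00037 m/kN, R_E = δ_0 / (δ_{EE} + 1/k) = 0.055125 / (0.009408 + 0.00037) = 5.637 kN.
Vertical equilibrium: R_D = ΣP − R_E = 0 − 5.637 = -5.637 kN.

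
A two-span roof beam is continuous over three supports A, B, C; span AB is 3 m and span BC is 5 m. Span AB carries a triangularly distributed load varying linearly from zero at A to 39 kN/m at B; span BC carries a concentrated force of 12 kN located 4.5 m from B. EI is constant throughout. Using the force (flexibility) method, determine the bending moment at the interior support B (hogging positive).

Take M_B as the redundant. Released structure: two simple spans AB and BC with a hinge at B.
End slopes at the hinge B, treating each span as simply supported:
  span AB: triangular load, peak 39: w₀L³/(45EI) = 23.4/EI
  span BC: point load 12 at a = 4.5: Pab(L + b)/(6LEI) = 4.95/EI
  relative rotation θ_0 = (23.4 + 4.95)/EI = 28.35/EI
A unit hogging moment at B produces rotation L₁/(3EI) + L₂/(3EI) = 2.667/EI.
Slope continuity at B: θ_0 = M_B·2.667/EI, so M_B = 28.35/2.667 = 10.63 kN·m (hogging).

M_B = 10.63 kN·m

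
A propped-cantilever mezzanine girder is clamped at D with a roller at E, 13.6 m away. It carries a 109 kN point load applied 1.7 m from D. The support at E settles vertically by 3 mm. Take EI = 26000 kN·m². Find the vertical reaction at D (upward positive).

R_D = 106.6 kN

Release the roller at E. Primary structure: cantilever fixed at D.
Primary-structure tip deflection at E by superposition:
  point load 109 at a = 1.7: Pa²(3L − a)/(6EI) = 2053/EI
Tip deflection under a unit load at E: L³/(3EI) = 838.5/EI.
With EI = 26000 kN·m²: δ_0 = 0.078954 m and δ_{EE} = 0.032249 m/kN.
Compatibility — the beam at E must follow the support down by 0.003 m: δ_0 − R_E·δ_{EE} = 0.003, so R_E = (0.078954 − 0.003)/0.032249 = 2.355 kN.
Vertical equilibrium: R_D = ΣP − R_E = 109 − 2.355 = 106.6 kN.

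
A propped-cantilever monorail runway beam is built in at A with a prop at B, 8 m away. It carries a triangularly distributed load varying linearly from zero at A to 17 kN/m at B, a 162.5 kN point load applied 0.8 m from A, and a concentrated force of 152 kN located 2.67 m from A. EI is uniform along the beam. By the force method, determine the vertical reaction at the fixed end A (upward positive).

Choose R_B as the redundant. The primary structure is the cantilever fixed at A.
Free-end deflection of the primary structure under the applied loading (downward +):
  triangular load, peak 17 at the free end: 11w₀L⁴/(120EI) = 6383/EI
  point load 162.5 at a = 0.8: Pa²(3L − a)/(6EI) = 402.1/EI
  point load 152 at a = 2.67: Pa²(3L − a)/(6EI) = 3852/EI
  δ_0 = 10637/EI
Tip deflection under a unit load at B: L³/(3EI) = 170.7/EI.
The prop prevents deflection at B: R_B = δ_0/δ_{BB} = 10637/170.7 = 62.33 kN.
Vertical equilibrium: R_A = ΣP − R_B = 382.5 − 62.33 = 320.2 kN.

R_A = 320.2 kN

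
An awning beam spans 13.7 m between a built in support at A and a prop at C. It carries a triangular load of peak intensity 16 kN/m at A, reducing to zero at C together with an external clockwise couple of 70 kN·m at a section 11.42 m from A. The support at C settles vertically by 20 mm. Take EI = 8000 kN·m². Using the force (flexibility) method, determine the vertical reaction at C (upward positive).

R_C = 29.19 kN

Take the reaction at C as the redundant and release it; the primary structure is a cantilever fixed at A.
Primary-structure tip deflection at C by superposition:
  triangular load, peak 16 at the fixed end: w₀L⁴/(30EI) = 18788/EI
  clockwise couple 70 at a = 11.42: M₀a(2L − a)/(2EI) = 6387/EI
  δ_0 = 25175/EI
Tip deflection under a unit load at C: L³/(3EI) = 857.1/EI.
With EI = 8000 kN·m²: δ_0 = 3.1469 m and δ_{CC} = 0.10714 m/kN.
Compatibility — the beam at C must follow the support down by 0.02 m: δ_0 − R_C·δ_{CC} = 0.02, so R_C = (3.1469 − 0.02)/0.10714 = 29.19 kN.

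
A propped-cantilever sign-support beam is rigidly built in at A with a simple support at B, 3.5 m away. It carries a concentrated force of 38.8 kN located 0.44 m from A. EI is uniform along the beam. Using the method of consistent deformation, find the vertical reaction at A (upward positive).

R_A = 37.92 kN

Choose R_B as the redundant. The primary structure is the cantilever fixed at A.
Primary-structure tip deflection at B by superposition:
  point load 38.8 at a = 0.44: Pa²(3L − a)/(6EI) = 12.59/EI
Flexibility coefficient — unit upward force at B: δ_{BB} = L³/(3EI) = 14.29/EI.
The prop prevents deflection at B: R_B = δ_0/δ_{BB} = 12.59/14.29 = 0.8813 kN.
Vertical equilibrium: R_A = ΣP − R_B = 38.8 − 0.8813 = 37.92 kN.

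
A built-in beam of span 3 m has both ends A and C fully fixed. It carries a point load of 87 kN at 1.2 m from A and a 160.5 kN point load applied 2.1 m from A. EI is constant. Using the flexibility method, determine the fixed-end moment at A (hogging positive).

M_A = 67.92 kN·m

Release both end moments; the primary structure is a simply-supported span AC with redundants M_A and M_C.
On the primary (simply-supported) span, the end slopes from the loading are:
  at A: point load 87 at a = 1.2: Pab(L + b)/(6LEI) = 50.11/EI
  at C: point load 87 at a = 1.2: Pab(L + a)/(6LEI) = 43.85/EI
  at A: point load 160.5 at a = 2.1: Pab(L + b)/(6LEI) = 65.72/EI
  at C: point load 160.5 at a = 2.1: Pab(L + a)/(6LEI) = 85.95/EI
  θ_A0 = 115.8/EI,  θ_C0 = 129.8/EI
Flexibility coefficients: a unit moment at one end gives L/(3EI) there and L/(6EI) at the far end, so f₁₁ = f₂₂ = 1/EI and f₁₂ = f₂₁ = 0.5/EI.
Compatibility — zero rotation at each built-in end:
  1 M_A + 0.5 M_C = 115.8
  0.5 M_A + 1 M_C = 129.8
Solving the pair gives M_A = 67.92 kN·m and M_C = 95.84 kN·m (hogging).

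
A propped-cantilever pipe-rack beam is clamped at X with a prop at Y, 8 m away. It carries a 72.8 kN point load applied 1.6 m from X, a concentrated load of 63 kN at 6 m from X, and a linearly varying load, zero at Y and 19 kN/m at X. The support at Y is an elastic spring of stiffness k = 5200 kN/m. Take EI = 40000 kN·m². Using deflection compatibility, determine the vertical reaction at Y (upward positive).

R_Y = 56.59 kN

Choose R_Y as the redundant. The primary structure is the cantilever fixed at X.
Primary-structure tip deflection at Y by superposition:
  point load 72.8 at a = 1.6: Pa²(3L − a)/(6EI) = 695.8/EI
  point load 63 at a = 6: Pa²(3L − a)/(6EI) = 6804/EI
  triangular load, peak 19 at the fixed end: w₀L⁴/(30EI) = 2594/EI
  δ_0 = 10094/EI
Tip deflection under a unit load at Y: L³/(3EI) = 170.7/EI.
With EI = 40000 kN·m²: δ_0 = 0.25235 m and δ_{YY} = 0.004267 m/kN.
Compatibility — the spring shortens by R_Y/k under the reaction it provides: δ_0 − R_Y·δ_{YY} = R_Y/k. With 1/k = 0.000192 m/kN, R_Y = δ_0 / (δ_{YY} + 1/k) = 0.25235 / (0.004267 + 0.000192) = 56.59 kN.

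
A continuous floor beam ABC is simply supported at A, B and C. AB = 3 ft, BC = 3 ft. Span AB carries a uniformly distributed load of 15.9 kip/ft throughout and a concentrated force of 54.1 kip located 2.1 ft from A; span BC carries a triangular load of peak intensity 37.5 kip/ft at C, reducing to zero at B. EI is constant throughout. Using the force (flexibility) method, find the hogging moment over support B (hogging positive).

M_B = 33.27 kip·ft

Insert a hinge at B; M_B is the redundant, and each span becomes simply supported.
End slopes at the hinge B, treating each span as simply supported:
  span AB: UDL 15.9: wL³/(24EI) = 17.89/EI
  span AB: point load 54.1 at a = 2.1: Pab(L + a)/(6LEI) = 28.97/EI
  span BC: triangular load, peak 37.5: 7w₀L³/(360EI) = 19.69/EI
  relative rotation θ_0 = (46.86 + 19.69)/EI = 66.55/EI
A unit hogging moment at B produces rotation L₁/(3EI) + L₂/(3EI) = 2/EI.
Slope continuity at B: θ_0 = M_B·2/EI, so M_B = 66.55/2 = 33.27 kip·ft (hogging).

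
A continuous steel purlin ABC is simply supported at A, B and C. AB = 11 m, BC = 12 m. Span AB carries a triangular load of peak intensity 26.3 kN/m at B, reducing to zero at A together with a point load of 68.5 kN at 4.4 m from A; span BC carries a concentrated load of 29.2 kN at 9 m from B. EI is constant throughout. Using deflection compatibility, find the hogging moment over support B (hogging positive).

Take M_B as the redundant. Released structure: two simple spans AB and BC with a hinge at B.
Discontinuity in slope at B on the released structure — sum the simple-span end rotations:
  span AB: triangular load, peak 26.3: w₀L³/(45EI) = 777.9/EI
  span AB: point load 68.5 at a = 4.4: Pab(L + a)/(6LEI) = 464.2/EI
  span BC: point load 29.2 at a = 9: Pab(L + b)/(6LEI) = 164.2/EI
  relative rotation θ_0 = (1242 + 164.2)/EI = 1406/EI
A unit hogging moment at B produces rotation L₁/(3EI) + L₂/(3EI) = 7.667/EI.
Slope continuity at B: θ_0 = M_B·7.667/EI, so M_B = 1406/7.667 = 183.4 kN·m (hogging).

M_B = 183.4 kN·m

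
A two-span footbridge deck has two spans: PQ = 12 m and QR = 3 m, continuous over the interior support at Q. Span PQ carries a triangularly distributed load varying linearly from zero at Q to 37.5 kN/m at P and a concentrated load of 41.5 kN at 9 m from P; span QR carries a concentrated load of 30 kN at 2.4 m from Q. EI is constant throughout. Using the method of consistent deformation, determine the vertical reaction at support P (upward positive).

Take M_Q as the redundant. Released structure: two simple spans PQ and QR with a hinge at Q.
End slopes at the hinge Q, treating each span as simply supported:
  span PQ: triangular load, peak 37.5: 7w₀L³/(360EI) = 1260/EI
  span PQ: point load 41.5 at a = 9: Pab(L + a)/(6LEI) = 326.8/EI
  span QR: point load 30 at a = 2.4: Pab(L + b)/(6LEI) = 8.64/EI
  relative rotation θ_0 = (1587 + 8.64)/EI = 1595/EI
A unit hogging moment at Q produces rotation L₁/(3EI) + L₂/(3EI) = 5/EI.
Compatibility: M_Q·(L₁+L₂)/(3EI) = θ_0, giving M_Q = 319.1 kN·m (hogging).
Span PQ, ΣM about P with M_Q applied at Q: R_Q^{PQ}·12 = 1274 + 319.1, so R_Q^{PQ} = 132.7 kN and R_P = 266.5 − 132.7 = 133.8 kN.

R_P = 133.8 kN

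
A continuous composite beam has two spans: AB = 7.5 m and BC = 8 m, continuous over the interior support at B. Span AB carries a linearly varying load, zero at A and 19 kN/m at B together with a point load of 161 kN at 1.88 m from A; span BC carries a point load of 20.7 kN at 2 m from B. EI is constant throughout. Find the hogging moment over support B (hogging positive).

M_B = 117.1 kN·m

Release continuity at B by inserting a hinge; the redundant is the internal moment M_B. The primary structure is two simply-supported spans AB and BC.
End slopes at the hinge B, treating each span as simply supported:
  span AB: triangular load, peak 19: w₀L³/(45EI) = 178.1/EI
  span AB: point load 161 at a = 1.88: Pab(L + a)/(6LEI) = 354.6/EI
  span BC: point load 20.7 at a = 2: Pab(L + b)/(6LEI) = 72.45/EI
  relative rotation θ_0 = (532.7 + 72.45)/EI = 605.2/EI
A unit hogging moment at B produces rotation L₁/(3EI) + L₂/(3EI) = 5.167/EI.
Slope continuity at B: θ_0 = M_B·5.167/EI, so M_B = 605.2/5.167 = 117.1 kN·m (hogging).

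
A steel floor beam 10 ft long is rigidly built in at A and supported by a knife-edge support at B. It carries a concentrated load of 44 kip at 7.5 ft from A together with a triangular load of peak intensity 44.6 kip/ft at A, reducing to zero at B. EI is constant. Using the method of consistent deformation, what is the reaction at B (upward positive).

R_B = 72.44 kip

Choose R_B as the redundant. The primary structure is the cantilever fixed at A.
Primary-structure tip deflection at B by superposition:
  point load 44 at a = 7.5: Pa²(3L − a)/(6EI) = 9281/EI
  triangular load, peak 44.6 at the fixed end: w₀L⁴/(30EI) = 14867/EI
  δ_0 = 24148/EI
Tip deflection under a unit load at B: L³/(3EI) = 333.3/EI.
Compatibility at B: δ_0 − R_B·δ_{BB} = 0, so R_B = 24148/333.3 = 72.44 kip.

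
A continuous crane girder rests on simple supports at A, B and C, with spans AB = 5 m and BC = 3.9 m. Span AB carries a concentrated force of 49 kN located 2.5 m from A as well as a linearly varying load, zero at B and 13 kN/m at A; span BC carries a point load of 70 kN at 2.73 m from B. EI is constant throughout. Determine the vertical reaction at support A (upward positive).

R_A = 35.61 kN

Insert a hinge at B; M_B is the redundant, and each span becomes simply supported.
End slopes at the hinge B, treating each span as simply supported:
  span AB: point load 49 at a = 2.5: Pab(L + a)/(6LEI) = 76.56/EI
  span AB: triangular load, peak 13: 7w₀L³/(360EI) = 31.6/EI
  span BC: point load 70 at a = 2.73: Pab(L + b)/(6LEI) = 48.44/EI
  relative rotation θ_0 = (108.2 + 48.44)/EI = 156.6/EI
A unit hogging moment at B produces rotation L₁/(3EI) + L₂/(3EI) = 2.967/EI.
Slope continuity at B: θ_0 = M_B·2.967/EI, so M_B = 156.6/2.967 = 52.79 kN·m (hogging).
Span AB, ΣM about A with M_B applied at B: R_B^{AB}·5 = 176.7 + 52.79, so R_B^{AB} = 45.89 kN and R_A = 81.5 − 45.89 = 35.61 kN.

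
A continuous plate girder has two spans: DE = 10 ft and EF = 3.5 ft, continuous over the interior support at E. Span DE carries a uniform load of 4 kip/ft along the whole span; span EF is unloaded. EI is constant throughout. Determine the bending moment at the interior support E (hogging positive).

Insert a hinge at E; M_E is the redundant, and each span becomes simply supported.
Rotations at E on the released spans (each span's end-slope, ×1/EI):
  span DE: UDL 4: wL³/(24EI) = 166.7/EI
  relative rotation θ_0 = (166.7 + 0)/EI = 166.7/EI
A unit hogging moment at E produces rotation L₁/(3EI) + L₂/(3EI) = 4.5/EI.
Compatibility: M_E·(L₁+L₂)/(3EI) = θ_0, giving M_E = 37.04 kip·ft (hogging).

M_E = 37.04 kip·ft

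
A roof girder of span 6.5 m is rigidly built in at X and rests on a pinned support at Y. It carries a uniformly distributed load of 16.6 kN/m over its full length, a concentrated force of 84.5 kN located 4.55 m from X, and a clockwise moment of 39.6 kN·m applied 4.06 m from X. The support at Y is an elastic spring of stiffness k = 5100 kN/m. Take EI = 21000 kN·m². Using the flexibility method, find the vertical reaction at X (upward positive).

R_X = 100.6 kN

Choose R_Y as the redundant. The primary structure is the cantilever fixed at X.
Free-end deflection of the primary structure under the applied loading (downward +):
  UDL 16.6: wL⁴/(8EI) = 3704/EI
  point load 84.5 at a = 4.55: Pa²(3L − a)/(6EI) = 4359/EI
  clockwise couple 39.6 at a = 4.06: M₀a(2L − a)/(2EI) = 718.7/EI
  δ_0 = 8781/EI
Flexibility coefficient — unit upward force at Y: δ_{YY} = L³/(3EI) = 91.54/EI.
With EI = 21000 kN·m²: δ_0 = 0.41817 m and δ_{YY} = 0.004359 m/kN.
Compatibility — the spring shortens by R_Y/k under the reaction it provides: δ_0 − R_Y·δ_{YY} = R_Y/k. With 1/k = 0.000196 m/kN, R_Y = δ_0 / (δ_{YY} + 1/k) = 0.41817 / (0.004359 + 0.000196) = 91.8 kN.
Vertical equilibrium: R_X = ΣP − R_Y = 192.4 − 91.8 = 100.6 kN.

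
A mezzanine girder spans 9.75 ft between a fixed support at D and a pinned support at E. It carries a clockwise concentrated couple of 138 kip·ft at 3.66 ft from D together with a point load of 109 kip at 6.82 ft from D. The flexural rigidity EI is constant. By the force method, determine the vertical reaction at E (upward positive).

R_E = 74.29 kip

Take the reaction at E as the redundant and release it; the primary structure is a cantilever fixed at D.
Deflection at E on the released cantilever, summing each load's contribution:
  clockwise couple 138 at a = 3.66: M₀a(2L − a)/(2EI) = 4000/EI
  point load 109 at a = 6.82: Pa²(3L − a)/(6EI) = 18953/EI
  δ_0 = 22953/EI
Flexibility coefficient — unit upward force at E: δ_{EE} = L³/(3EI) = 309/EI.
The prop prevents deflection at E: R_E = δ_0/δ_{EE} = 22953/309 = 74.29 kip.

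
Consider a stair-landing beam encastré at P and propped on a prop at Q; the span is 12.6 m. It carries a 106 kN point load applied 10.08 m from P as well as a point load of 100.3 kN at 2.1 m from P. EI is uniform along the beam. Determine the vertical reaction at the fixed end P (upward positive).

R_P = 127.7 kN

Take the reaction at Q as the redundant and release it; the primary structure is a cantilever fixed at P.
Deflection at Q on the released cantilever, summing each load's contribution:
  point load 106 at a = 10.08: Pa²(3L − a)/(6EI) = 49759/EI
  point load 100.3 at a = 2.1: Pa²(3L − a)/(6EI) = 2632/EI
  δ_0 = 52391/EI
Tip deflection under a unit load at Q: L³/(3EI) = 666.8/EI.
The prop prevents deflection at Q: R_Q = δ_0/δ_{QQ} = 52391/666.8 = 78.57 kN.
Vertical equilibrium: R_P = ΣP − R_Q = 206.3 − 78.57 = 127.7 kN.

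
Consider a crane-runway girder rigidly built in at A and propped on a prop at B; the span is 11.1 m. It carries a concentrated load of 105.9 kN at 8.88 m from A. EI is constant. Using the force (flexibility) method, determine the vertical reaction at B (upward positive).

R_B = 74.55 kN

Take the reaction at B as the redundant and release it; the primary structure is a cantilever fixed at A.
Free-end deflection of the primary structure under the applied loading (downward +):
  point load 105.9 at a = 8.88: Pa²(3L − a)/(6EI) = 33987/EI
Flexibility coefficient — unit upward force at B: δ_{BB} = L³/(3EI) = 455.9/EI.
The prop prevents deflection at B: R_B = δ_0/δ_{BB} = 33987/455.9 = 74.55 kN.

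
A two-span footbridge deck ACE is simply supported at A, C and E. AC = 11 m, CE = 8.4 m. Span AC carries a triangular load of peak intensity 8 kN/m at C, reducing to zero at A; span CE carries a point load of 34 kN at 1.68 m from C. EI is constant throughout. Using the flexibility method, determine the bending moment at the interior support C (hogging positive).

Release continuity at C by inserting a hinge; the redundant is the internal moment M_C. The primary structure is two simply-supported spans AC and CE.
End slopes at the hinge C, treating each span as simply supported:
  span AC: triangular load, peak 8: w₀L³/(45EI) = 236.6/EI
  span CE: point load 34 at a = 1.68: Pab(L + b)/(6LEI) = 115.2/EI
  relative rotation θ_0 = (236.6 + 115.2)/EI = 351.8/EI
A unit hogging moment at C produces rotation L₁/(3EI) + L₂/(3EI) = 6.467/EI.
Slope continuity at C: θ_0 = M_C·6.467/EI, so M_C = 351.8/6.467 = 54.4 kN·m (hogging).

M_C = 54.4 kN·m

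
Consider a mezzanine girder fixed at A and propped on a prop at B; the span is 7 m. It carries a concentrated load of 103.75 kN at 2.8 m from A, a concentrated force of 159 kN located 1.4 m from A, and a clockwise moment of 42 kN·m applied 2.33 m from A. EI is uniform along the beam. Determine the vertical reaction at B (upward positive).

Release the roller at B. Primary structure: cantilever fixed at A.
Free-end deflection of the primary structure under the applied loading (downward +):
  point load 103.75 at a = 2.8: Pa²(3L − a)/(6EI) = 2467/EI
  point load 159 at a = 1.4: Pa²(3L − a)/(6EI) = 1018/EI
  clockwise couple 42 at a = 2.33: M₀a(2L − a)/(2EI) = 571/EI
  δ_0 = 4056/EI
Tip deflection under a unit load at B: L³/(3EI) = 114.3/EI.
The prop prevents deflection at B: R_B = δ_0/δ_{BB} = 4056/114.3 = 35.48 kN.

R_B = 35.48 kN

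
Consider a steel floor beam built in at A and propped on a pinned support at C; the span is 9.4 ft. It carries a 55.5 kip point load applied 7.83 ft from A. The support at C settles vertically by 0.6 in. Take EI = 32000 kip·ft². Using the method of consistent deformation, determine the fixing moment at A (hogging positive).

Take the reaction at C as the redundant and release it; the primary structure is a cantilever fixed at A.
Free-end deflection of the primary structure under the applied loading (downward +):
  point load 55.5 at a = 7.83: Pa²(3L − a)/(6EI) = 11552/EI
Flexibility coefficient — unit upward force at C: δ_{CC} = L³/(3EI) = 276.9/EI.
With EI = 32000 kip·ft²: δ_0 = 0.361 ft and δ_{CC} = 0.008652 ft/kip.
Compatibility — the beam at C must follow the support down by 0.05 ft: δ_0 − R_C·δ_{CC} = 0.05, so R_C = (0.361 − 0.05)/0.008652 = 35.95 kip.
Moment equilibrium about A: M_A = Σ(load moments about A) − R_C·L = 434.6 − 35.95×9.4 = 96.68 kip·ft.

M_A = 96.68 kip·ft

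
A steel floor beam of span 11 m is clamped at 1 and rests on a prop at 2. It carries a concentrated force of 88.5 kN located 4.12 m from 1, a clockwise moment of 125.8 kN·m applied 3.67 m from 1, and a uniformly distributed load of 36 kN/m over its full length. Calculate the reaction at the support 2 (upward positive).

R_2 = 174.3 kN

Choose R_2 as the redundant. The primary structure is the cantilever fixed at 1.
Deflection at 2 on the released cantilever, summing each load's contribution:
  point load 88.5 at a = 4.12: Pa²(3L − a)/(6EI) = 7231/EI
  clockwise couple 125.8 at a = 3.67: M₀a(2L − a)/(2EI) = 4231/EI
  UDL 36: wL⁴/(8EI) = 65884/EI
  δ_0 = 77347/EI
Tip deflection under a unit load at 2: L³/(3EI) = 443.7/EI.
Compatibility at 2: δ_0 − R_2·δ_{22} = 0, so R_2 = 77347/443.7 = 174.3 kN.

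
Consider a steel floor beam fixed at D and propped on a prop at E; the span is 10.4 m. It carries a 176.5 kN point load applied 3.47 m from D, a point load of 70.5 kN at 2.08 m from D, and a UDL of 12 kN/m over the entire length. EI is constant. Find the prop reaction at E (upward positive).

R_E = 76.94 kN

Choose R_E as the redundant. The primary structure is the cantilever fixed at D.
Free-end deflection of the primary structure under the applied loading (downward +):
  point load 176.5 at a = 3.47: Pa²(3L − a)/(6EI) = 9822/EI
  point load 70.5 at a = 2.08: Pa²(3L − a)/(6EI) = 1480/EI
  UDL 12: wL⁴/(8EI) = 17548/EI
  δ_0 = 28850/EI
Flexibility coefficient — unit upward force at E: δ_{EE} = L³/(3EI) = 375/EI.
The prop prevents deflection at E: R_E = δ_0/δ_{EE} = 28850/375 = 76.94 kN.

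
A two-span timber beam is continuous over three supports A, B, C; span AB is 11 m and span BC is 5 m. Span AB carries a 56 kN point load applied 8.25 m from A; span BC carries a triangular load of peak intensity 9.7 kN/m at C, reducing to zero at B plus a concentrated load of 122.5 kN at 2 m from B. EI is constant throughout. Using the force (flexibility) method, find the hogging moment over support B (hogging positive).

M_B = 110.7 kN·m

Take M_B as the redundant. Released structure: two simple spans AB and BC with a hinge at B.
End slopes at the hinge B, treating each span as simply supported:
  span AB: point load 56 at a = 8.25: Pab(L + a)/(6LEI) = 370.6/EI
  span BC: triangular load, peak 9.7: 7w₀L³/(360EI) = 23.58/EI
  span BC: point load 122.5 at a = 2: Pab(L + b)/(6LEI) = 196/EI
  relative rotation θ_0 = (370.6 + 219.6)/EI = 590.1/EI
A unit hogging moment at B produces rotation L₁/(3EI) + L₂/(3EI) = 5.333/EI.
Compatibility: M_B·(L₁+L₂)/(3EI) = θ_0, giving M_B = 110.7 kN·m (hogging).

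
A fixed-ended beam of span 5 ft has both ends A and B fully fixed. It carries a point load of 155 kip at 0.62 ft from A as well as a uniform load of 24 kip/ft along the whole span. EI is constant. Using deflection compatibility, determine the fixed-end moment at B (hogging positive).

Take the two fixed-end moments M_A, M_B as redundants; the released structure is the simple span AB.
Simple-span end rotations at A and B under the given loads:
  at A: point load 155 at a = 0.62: Pab(L + b)/(6LEI) = 131.6/EI
  at B: point load 155 at a = 0.62: Pab(L + a)/(6LEI) = 78.85/EI
  at A: UDL 24: wL³/(24EI) = 125/EI
  at B: UDL 24: wL³/(24EI) = 125/EI
  θ_A0 = 256.6/EI,  θ_B0 = 203.9/EI
Flexibility coefficients: a unit moment at one end gives L/(3EI) there and L/(6EI) at the far end, so f₁₁ = f₂₂ = 1.667/EI and f₁₂ = f₂₁ = 0.8333/EI.
Compatibility — zero rotation at each built-in end:
  1.667 M_A + 0.8333 M_B = 256.6
  0.8333 M_A + 1.667 M_B = 203.9
Solving the pair gives M_A = 123.7 kip·ft and M_B = 60.44 kip·ft (hogging).

M_B = 60.44 kip·ft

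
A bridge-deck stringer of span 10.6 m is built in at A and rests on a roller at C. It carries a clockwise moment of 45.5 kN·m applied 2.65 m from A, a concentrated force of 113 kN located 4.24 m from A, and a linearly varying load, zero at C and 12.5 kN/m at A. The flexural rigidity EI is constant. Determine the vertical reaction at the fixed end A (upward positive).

Choose R_C as the redundant. The primary structure is the cantilever fixed at A.
Primary-structure tip deflection at C by superposition:
  clockwise couple 45.5 at a = 2.65: M₀a(2L − a)/(2EI) = 1118/EI
  point load 113 at a = 4.24: Pa²(3L − a)/(6EI) = 9331/EI
  triangular load, peak 12.5 at the fixed end: w₀L⁴/(30EI) = 5260/EI
  δ_0 = 15710/EI
Tip deflection under a unit load at C: L³/(3EI) = 397/EI.
The prop prevents deflection at C: R_C = δ_0/δ_{CC} = 15710/397 = 39.57 kN.
Vertical equilibrium: R_A = ΣP − R_C = 179.2 − 39.57 = 139.7 kN.

R_A = 139.7 kN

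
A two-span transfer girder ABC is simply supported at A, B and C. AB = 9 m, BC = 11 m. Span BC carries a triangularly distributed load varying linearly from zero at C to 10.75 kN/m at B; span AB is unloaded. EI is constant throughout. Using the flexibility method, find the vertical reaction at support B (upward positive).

Release continuity at B by inserting a hinge; the redundant is the internal moment M_B. The primary structure is two simply-supported spans AB and BC.
Discontinuity in slope at B on the released structure — sum the simple-span end rotations:
  span BC: triangular load, peak 10.75: w₀L³/(45EI) = 318/EI
  relative rotation θ_0 = (0 + 318)/EI = 318/EI
A unit hogging moment at B produces rotation L₁/(3EI) + L₂/(3EI) = 6.667/EI.
Compatibility: M_B·(L₁+L₂)/(3EI) = θ_0, giving M_B = 47.69 kN·m (hogging).
Span AB, ΣM about A with M_B applied at B: R_B^{AB}·9 = 0 + 47.69, so R_B^{AB} = 5.299 kN and R_A = 0 − 5.299 = -5.299 kN.
Span BC, ΣM about C: R_B^{BC}·11 = 433.6 + 47.69, so R_B^{BC} = 43.75 kN and R_C = 59.12 − 43.75 = 15.37 kN.
R_B = 5.299 + 43.75 = 49.05 kN.

R_B = 49.05 kN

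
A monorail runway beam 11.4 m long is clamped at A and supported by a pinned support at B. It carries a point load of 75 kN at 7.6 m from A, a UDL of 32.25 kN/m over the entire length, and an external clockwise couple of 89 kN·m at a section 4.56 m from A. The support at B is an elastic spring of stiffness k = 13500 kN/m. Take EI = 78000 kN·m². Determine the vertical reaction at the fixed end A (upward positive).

Release the roller at B. Primary structure: cantilever fixed at A.
Primary-structure tip deflection at B by superposition:
  point load 75 at a = 7.6: Pa²(3L − a)/(6EI) = 19205/EI
  UDL 32.25: wL⁴/(8EI) = 68086/EI
  clockwise couple 89 at a = 4.56: M₀a(2L − a)/(2EI) = 3701/EI
  δ_0 = 90993/EI
Flexibility coefficient — unit upward force at B: δ_{BB} = L³/(3EI) = 493.8/EI.
With EI = 78000 kN·m²: δ_0 = 1.1666 m and δ_{BB} = 0.006331 m/kN.
Compatibility — the spring shortens by R_B/k under the reaction it provides: δ_0 − R_B·δ_{BB} = R_B/k. With 1/k = 0.000074 m/kN, R_B = δ_0 / (δ_{BB} + 1/k) = 1.1666 / (0.006331 + 0.000074) = 182.1 kN.
Vertical equilibrium: R_A = ΣP − R_B = 442.6 − 182.1 = 260.5 kN.

R_A = 260.5 kN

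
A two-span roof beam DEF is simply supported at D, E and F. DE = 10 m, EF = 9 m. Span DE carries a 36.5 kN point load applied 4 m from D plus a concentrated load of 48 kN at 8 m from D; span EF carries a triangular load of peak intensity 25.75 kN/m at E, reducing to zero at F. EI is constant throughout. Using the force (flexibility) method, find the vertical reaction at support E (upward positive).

Release continuity at E by inserting a hinge; the redundant is the internal moment M_E. The primary structure is two simply-supported spans DE and EF.
Rotations at E on the released spans (each span's end-slope, ×1/EI):
  span DE: point load 36.5 at a = 4: Pab(L + a)/(6LEI) = 204.4/EI
  span DE: point load 48 at a = 8: Pab(L + a)/(6LEI) = 230.4/EI
  span EF: triangular load, peak 25.75: w₀L³/(45EI) = 417.1/EI
  relative rotation θ_0 = (434.8 + 417.1)/EI = 852/EI
A unit hogging moment at E produces rotation L₁/(3EI) + L₂/(3EI) = 6.333/EI.
Compatibility: M_E·(L₁+L₂)/(3EI) = θ_0, giving M_E = 134.5 kN·m (hogging).
Span DE, ΣM about D with M_E applied at E: R_E^{DE}·10 = 530 + 134.5, so R_E^{DE} = 66.45 kN and R_D = 84.5 − 66.45 = 18.05 kN.
Span EF, ΣM about F: R_E^{EF}·9 = 695.2 + 134.5, so R_E^{EF} = 92.2 kN and R_F = 115.9 − 92.2 = 23.68 kN.
R_E = 66.45 + 92.2 = 158.6 kN.

R_E = 158.6 kN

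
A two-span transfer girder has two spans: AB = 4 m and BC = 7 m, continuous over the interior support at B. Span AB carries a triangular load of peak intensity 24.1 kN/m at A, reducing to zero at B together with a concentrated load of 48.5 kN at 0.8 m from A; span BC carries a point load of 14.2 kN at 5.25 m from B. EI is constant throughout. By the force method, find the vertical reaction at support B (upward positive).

R_B = 38.1 kN

Insert a hinge at B; M_B is the redundant, and each span becomes simply supported.
Discontinuity in slope at B on the released structure — sum the simple-span end rotations:
  span AB: triangular load, peak 24.1: 7w₀L³/(360EI) = 29.99/EI
  span AB: point load 48.5 at a = 0.8: Pab(L + a)/(6LEI) = 24.83/EI
  span BC: point load 14.2 at a = 5.25: Pab(L + b)/(6LEI) = 27.18/EI
  relative rotation θ_0 = (54.82 + 27.18)/EI = 82/EI
A unit hogging moment at B produces rotation L₁/(3EI) + L₂/(3EI) = 3.667/EI.
Slope continuity at B: θ_0 = M_B·3.667/EI, so M_B = 82/3.667 = 22.36 kN·m (hogging).
Span AB, ΣM about A with M_B applied at B: R_B^{AB}·4 = 103.1 + 22.36, so R_B^{AB} = 31.36 kN and R_A = 96.7 − 31.36 = 65.34 kN.
Span BC, ΣM about C: R_B^{BC}·7 = 24.85 + 22.36, so R_B^{BC} = 6.745 kN and R_C = 14.2 − 6.745 = 7.455 kN.
R_B = 31.36 + 6.745 = 38.1 kN.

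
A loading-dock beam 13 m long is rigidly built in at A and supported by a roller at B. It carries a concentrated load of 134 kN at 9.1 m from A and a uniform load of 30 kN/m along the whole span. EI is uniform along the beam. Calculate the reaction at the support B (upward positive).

Choose R_B as the redundant. The primary structure is the cantilever fixed at A.
Free-end deflection of the primary structure under the applied loading (downward +):
  point load 134 at a = 9.1: Pa²(3L − a)/(6EI) = 55298/EI
  UDL 30: wL⁴/(8EI) = 107104/EI
  δ_0 = 162402/EI
Tip deflection under a unit load at B: L³/(3EI) = 732.3/EI.
Compatibility at B: δ_0 − R_B·δ_{BB} = 0, so R_B = 162402/732.3 = 221.8 kN.

R_B = 221.8 kN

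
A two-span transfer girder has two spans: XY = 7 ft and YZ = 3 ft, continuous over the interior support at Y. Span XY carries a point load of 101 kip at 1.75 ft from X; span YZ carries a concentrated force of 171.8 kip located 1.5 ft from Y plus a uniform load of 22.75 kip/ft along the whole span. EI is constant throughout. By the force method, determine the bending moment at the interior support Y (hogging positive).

M_Y = 94.67 kip·ft

Take M_Y as the redundant. Released structure: two simple spans XY and YZ with a hinge at Y.
End slopes at the hinge Y, treating each span as simply supported:
  span XY: point load 101 at a = 1.75: Pab(L + a)/(6LEI) = 193.3/EI
  span YZ: point load 171.8 at a = 1.5: Pab(L + b)/(6LEI) = 96.64/EI
  span YZ: UDL 22.75: wL³/(24EI) = 25.59/EI
  relative rotation θ_0 = (193.3 + 122.2)/EI = 315.6/EI
A unit hogging moment at Y produces rotation L₁/(3EI) + L₂/(3EI) = 3.333/EI.
Slope continuity at Y: θ_0 = M_Y·3.333/EI, so M_Y = 315.6/3.333 = 94.67 kip·ft (hogging).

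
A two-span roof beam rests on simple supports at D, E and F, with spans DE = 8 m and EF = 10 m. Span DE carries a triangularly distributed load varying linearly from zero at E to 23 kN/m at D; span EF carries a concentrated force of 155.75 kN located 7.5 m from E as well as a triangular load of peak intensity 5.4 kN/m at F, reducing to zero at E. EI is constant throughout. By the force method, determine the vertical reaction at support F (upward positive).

Take M_E as the redundant. Released structure: two simple spans DE and EF with a hinge at E.
Discontinuity in slope at E on the released structure — sum the simple-span end rotations:
  span DE: triangular load, peak 23: 7w₀L³/(360EI) = 229/EI
  span EF: point load 155.75 at a = 7.5: Pab(L + b)/(6LEI) = 608.4/EI
  span EF: triangular load, peak 5.4: 7w₀L³/(360EI) = 105/EI
  relative rotation θ_0 = (229 + 713.4)/EI = 942.4/EI
A unit hogging moment at E produces rotation L₁/(3EI) + L₂/(3EI) = 6/EI.
Slope continuity at E: θ_0 = M_E·6/EI, so M_E = 942.4/6 = 157.1 kN·m (hogging).
Span EF, ΣM about F: R_E^{EF}·10 = 479.4 + 157.1, so R_E^{EF} = 63.64 kN and R_F = 182.8 − 63.64 = 119.1 kN.

R_F = 119.1 kN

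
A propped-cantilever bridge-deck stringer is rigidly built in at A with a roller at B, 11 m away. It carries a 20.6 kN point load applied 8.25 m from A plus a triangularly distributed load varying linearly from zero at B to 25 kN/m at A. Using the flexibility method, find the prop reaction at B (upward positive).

R_B = 40.54 kN

Choose R_B as the redundant. The primary structure is the cantilever fixed at A.
Downward deflection at the released point B due to the loads:
  point load 20.6 at a = 8.25: Pa²(3L − a)/(6EI) = 5784/EI
  triangular load, peak 25 at the fixed end: w₀L⁴/(30EI) = 12201/EI
  δ_0 = 17984/EI
Tip deflection under a unit load at B: L³/(3EI) = 443.7/EI.
Compatibility at B: δ_0 − R_B·δ_{BB} = 0, so R_B = 17984/443.7 = 40.54 kN.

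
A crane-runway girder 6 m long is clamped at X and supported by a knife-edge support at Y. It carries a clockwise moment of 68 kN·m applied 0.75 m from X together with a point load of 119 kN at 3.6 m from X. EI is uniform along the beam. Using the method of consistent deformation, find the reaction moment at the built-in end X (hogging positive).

M_X = 164 kN·m

Choose R_Y as the redundant. The primary structure is the cantilever fixed at X.
Downward deflection at the released point Y due to the loads:
  clockwise couple 68 at a = 0.75: M₀a(2L − a)/(2EI) = 286.9/EI
  point load 119 at a = 3.6: Pa²(3L − a)/(6EI) = 3701/EI
  δ_0 = 3988/EI
Tip deflection under a unit load at Y: L³/(3EI) = 72/EI.
Compatibility at Y: δ_0 − R_Y·δ_{YY} = 0, so R_Y = 3988/72 = 55.39 kN.
Moment equilibrium about X: M_X = Σ(load moments about X) − R_Y·L = 496.4 − 55.39×6 = 164 kN·m.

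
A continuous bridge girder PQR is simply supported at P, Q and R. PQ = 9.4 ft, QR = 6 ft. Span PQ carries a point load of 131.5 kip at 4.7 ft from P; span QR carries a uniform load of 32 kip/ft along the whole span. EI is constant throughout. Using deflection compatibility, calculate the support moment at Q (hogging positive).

M_Q = 197.6 kip·ft

Release continuity at Q by inserting a hinge; the redundant is the internal moment M_Q. The primary structure is two simply-supported spans PQ and QR.
End slopes at the hinge Q, treating each span as simply supported:
  span PQ: point load 131.5 at a = 4.7: Pab(L + a)/(6LEI) = 726.2/EI
  span QR: UDL 32: wL³/(24EI) = 288/EI
  relative rotation θ_0 = (726.2 + 288)/EI = 1014/EI
A unit hogging moment at Q produces rotation L₁/(3EI) + L₂/(3EI) = 5.133/EI.
Slope continuity at Q: θ_0 = M_Q·5.133/EI, so M_Q = 1014/5.133 = 197.6 kip·ft (hogging).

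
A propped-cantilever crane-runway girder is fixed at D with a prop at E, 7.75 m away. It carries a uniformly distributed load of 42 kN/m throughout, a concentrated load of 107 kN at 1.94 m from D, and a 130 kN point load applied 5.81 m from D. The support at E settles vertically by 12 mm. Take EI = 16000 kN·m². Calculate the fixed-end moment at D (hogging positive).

M_D = 579.3 kN·m

Take the reaction at E as the redundant and release it; the primary structure is a cantilever fixed at D.
Deflection at E on the released cantilever, summing each load's contribution:
  UDL 42: wL⁴/(8EI) = 18939/EI
  point load 107 at a = 1.94: Pa²(3L − a)/(6EI) = 1430/EI
  point load 130 at a = 5.81: Pa²(3L − a)/(6EI) = 12755/EI
  δ_0 = 33125/EI
Tip deflection under a unit load at E: L³/(3EI) = 155.2/EI.
With EI = 16000 kN·m²: δ_0 = 2.0703 m and δ_{EE} = 0.009698 m/kN.
Compatibility — the beam at E must follow the support down by 0.012 m: δ_0 − R_E·δ_{EE} = 0.012, so R_E = (2.0703 − 0.012)/0.009698 = 212.2 kN.
Moment equilibrium about D: M_D = Σ(load moments about D) − R_E·L = 2224 − 212.2×7.75 = 579.3 kN·m.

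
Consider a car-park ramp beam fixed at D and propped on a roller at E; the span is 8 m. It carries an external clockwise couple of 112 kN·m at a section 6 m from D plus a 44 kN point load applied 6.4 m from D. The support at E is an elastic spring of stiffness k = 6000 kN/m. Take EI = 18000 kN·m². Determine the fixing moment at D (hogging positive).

Release the roller at E. Primary structure: cantilever fixed at D.
Deflection at E on the released cantilever, summing each load's contribution:
  clockwise couple 112 at a = 6: M₀a(2L − a)/(2EI) = 3360/EI
  point load 44 at a = 6.4: Pa²(3L − a)/(6EI) = 5287/EI
  δ_0 = 8647/EI
Tip deflection under a unit load at E: L³/(3EI) = 170.7/EI.
With EI = 18000 kN·m²: δ_0 = 0.48037 m and δ_{EE} = 0.009481 m/kN.
Compatibility — the spring shortens by R_E/k under the reaction it provides: δ_0 − R_E·δ_{EE} = R_E/k. With 1/k = 0.000167 m/kN, R_E = δ_0 / (δ_{EE} + 1/k) = 0.48037 / (0.009481 + 0.000167) = 49.79 kN.
Moment equilibrium about D: M_D = Σ(load moments about D) − R_E·L = 393.6 − 49.79×8 = -4.707 kN·m.

M_D = -4.707 kN·m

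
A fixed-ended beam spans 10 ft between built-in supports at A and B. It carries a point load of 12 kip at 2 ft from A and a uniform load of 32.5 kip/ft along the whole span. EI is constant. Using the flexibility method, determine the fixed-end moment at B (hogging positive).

M_B = 274.7 kip·ft

Take the two fixed-end moments M_A, M_B as redundants; the released structure is the simple span AB.
Simple-span end rotations at A and B under the given loads:
  at A: point load 12 at a = 2: Pab(L + b)/(6LEI) = 57.6/EI
  at B: point load 12 at a = 2: Pab(L + a)/(6LEI) = 38.4/EI
  at A: UDL 32.5: wL³/(24EI) = 1354/EI
  at B: UDL 32.5: wL³/(24EI) = 1354/EI
  θ_A0 = 1412/EI,  θ_B0 = 1393/EI
Flexibility coefficients: a unit moment at one end gives L/(3EI) there and L/(6EI) at the far end, so f₁₁ = f₂₂ = 3.333/EI and f₁₂ = f₂₁ = 1.667/EI.
Compatibility — zero rotation at each built-in end:
  3.333 M_A + 1.667 M_B = 1412
  1.667 M_A + 3.333 M_B = 1393
Solving the pair gives M_A = 286.2 kip·ft and M_B = 274.7 kip·ft (hogging).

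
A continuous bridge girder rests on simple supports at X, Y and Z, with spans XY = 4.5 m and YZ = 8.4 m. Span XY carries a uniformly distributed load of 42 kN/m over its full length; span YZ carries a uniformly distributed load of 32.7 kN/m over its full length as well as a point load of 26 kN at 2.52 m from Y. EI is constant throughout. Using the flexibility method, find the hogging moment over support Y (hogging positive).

Insert a hinge at Y; M_Y is the redundant, and each span becomes simply supported.
End slopes at the hinge Y, treating each span as simply supported:
  span XY: UDL 42: wL³/(24EI) = 159.5/EI
  span YZ: UDL 32.7: wL³/(24EI) = 807.6/EI
  span YZ: point load 26 at a = 2.52: Pab(L + b)/(6LEI) = 109.2/EI
  relative rotation θ_0 = (159.5 + 916.7)/EI = 1076/EI
A unit hogging moment at Y produces rotation L₁/(3EI) + L₂/(3EI) = 4.3/EI.
Slope continuity at Y: θ_0 = M_Y·4.3/EI, so M_Y = 1076/4.3 = 250.3 kN·m (hogging).

M_Y = 250.3 kN·m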